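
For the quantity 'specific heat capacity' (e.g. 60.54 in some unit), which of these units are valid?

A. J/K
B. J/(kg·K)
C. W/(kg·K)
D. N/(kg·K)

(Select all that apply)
B

specific heat capacity has SI base units: m^2 / (s^2 * K)

Checking each option against m^2 / (s^2 * K):
  A. J/K: ✗ does not match
  B. J/(kg·K): ✓ matches
  C. W/(kg·K): ✗ does not match
  D. N/(kg·K): ✗ does not match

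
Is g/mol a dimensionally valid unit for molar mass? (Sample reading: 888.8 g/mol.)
Yes

molar mass has SI base units: kg / mol
g/mol reduces to the same SI base units, so it is a valid unit for molar mass.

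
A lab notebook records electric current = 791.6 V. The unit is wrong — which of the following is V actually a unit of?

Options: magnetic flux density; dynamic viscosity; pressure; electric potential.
electric potential

electric current should have units dimensionally equivalent to A (e.g. A).
The given unit 'V' reduces to kg * m^2 / (A * s^3). Of the listed options, that is the dimensionality of electric potential.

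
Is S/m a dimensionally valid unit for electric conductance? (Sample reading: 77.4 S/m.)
No

electric conductance has SI base units: A^2 * s^3 / (kg * m^2)
S/m does NOT reduce to A^2 * s^3 / (kg * m^2); a valid unit for electric conductance would be e.g. S.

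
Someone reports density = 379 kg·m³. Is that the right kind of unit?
No

density has SI base units: kg / m^3
kg·m³ does NOT reduce to kg / m^3; a valid unit for density would be e.g. kg/m³.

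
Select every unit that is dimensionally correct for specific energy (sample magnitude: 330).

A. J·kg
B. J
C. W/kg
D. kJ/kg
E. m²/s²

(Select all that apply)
D, E

specific energy has SI base units: m^2 / s^2

Checking each option against m^2 / s^2:
  A. J·kg: ✗ does not match
  B. J: ✗ does not match
  C. W/kg: ✗ does not match
  D. kJ/kg: ✓ matches
  E. m²/s²: ✓ matches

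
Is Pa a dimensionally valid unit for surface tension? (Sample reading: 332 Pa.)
No

surface tension has SI base units: kg / s^2
Pa does NOT reduce to kg / s^2; a valid unit for surface tension would be e.g. N/m.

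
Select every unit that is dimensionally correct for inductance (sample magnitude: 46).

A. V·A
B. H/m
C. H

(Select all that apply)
C

inductance has SI base units: kg * m^2 / (A^2 * s^2)

Checking each option against kg * m^2 / (A^2 * s^2):
  A. V·A: ✗ does not match
  B. H/m: ✗ does not match
  C. H: ✓ matches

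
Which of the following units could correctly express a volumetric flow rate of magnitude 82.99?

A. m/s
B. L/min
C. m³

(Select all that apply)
B

volumetric flow rate has SI base units: m^3 / s

Checking each option against m^3 / s:
  A. m/s: ✗ does not match
  B. L/min: ✓ matches
  C. m³: ✗ does not match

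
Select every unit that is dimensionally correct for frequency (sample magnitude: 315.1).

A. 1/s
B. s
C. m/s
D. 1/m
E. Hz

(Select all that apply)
A, E

frequency has SI base units: 1 / s

Checking each option against 1 / s:
  A. 1/s: ✓ matches
  B. s: ✗ does not match
  C. m/s: ✗ does not match
  D. 1/m: ✗ does not match
  E. Hz: ✓ matches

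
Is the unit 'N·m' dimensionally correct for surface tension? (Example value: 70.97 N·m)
No

surface tension has SI base units: kg / s^2
N·m does NOT reduce to kg / s^2; a valid unit for surface tension would be e.g. N/m.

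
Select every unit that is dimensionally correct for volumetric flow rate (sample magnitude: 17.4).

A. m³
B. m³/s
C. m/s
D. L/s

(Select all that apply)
B, D

volumetric flow rate has SI base units: m^3 / s

Checking each option against m^3 / s:
  A. m³: ✗ does not match
  B. m³/s: ✓ matches
  C. m/s: ✗ does not match
  D. L/s: ✓ matches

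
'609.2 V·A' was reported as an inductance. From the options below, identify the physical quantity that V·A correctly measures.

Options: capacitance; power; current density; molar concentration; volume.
power

inductance should have units dimensionally equivalent to kg * m^2 / (A^2 * s^2) (e.g. H).
The given unit 'V·A' reduces to kg * m^2 / s^3. Of the listed options, that is the dimensionality of power.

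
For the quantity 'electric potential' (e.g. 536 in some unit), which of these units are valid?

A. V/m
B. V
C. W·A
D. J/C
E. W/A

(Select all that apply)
B, D, E

electric potential has SI base units: kg * m^2 / (A * s^3)

Checking each option against kg * m^2 / (A * s^3):
  A. V/m: ✗ does not match
  B. V: ✓ matches
  C. W·A: ✗ does not match
  D. J/C: ✓ matches
  E. W/A: ✓ matches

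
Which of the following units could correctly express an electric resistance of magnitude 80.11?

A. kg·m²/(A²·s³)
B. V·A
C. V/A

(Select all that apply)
A, C

electric resistance has SI base units: kg * m^2 / (A^2 * s^3)

Checking each option against kg * m^2 / (A^2 * s^3):
  A. kg·m²/(A²·s³): ✓ matches
  B. V·A: ✗ does not match
  C. V/A: ✓ matches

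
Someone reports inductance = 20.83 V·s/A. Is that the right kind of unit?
Yes

inductance has SI base units: kg * m^2 / (A^2 * s^2)
V·s/A reduces to the same SI base units, so it is a valid unit for inductance.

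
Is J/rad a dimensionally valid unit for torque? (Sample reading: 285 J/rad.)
Yes

torque has SI base units: kg * m^2 / s^2
J/rad reduces to the same SI base units, so it is a valid unit for torque.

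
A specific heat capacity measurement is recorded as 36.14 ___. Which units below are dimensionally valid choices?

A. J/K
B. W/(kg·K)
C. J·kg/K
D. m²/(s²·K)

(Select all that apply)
D

specific heat capacity has SI base units: m^2 / (s^2 * K)

Checking each option against m^2 / (s^2 * K):
  A. J/K: ✗ does not match
  B. W/(kg·K): ✗ does not match
  C. J·kg/K: ✗ does not match
  D. m²/(s²·K): ✓ matches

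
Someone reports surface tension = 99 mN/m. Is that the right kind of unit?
Yes

surface tension has SI base units: kg / s^2
mN/m reduces to the same SI base units, so it is a valid unit for surface tension.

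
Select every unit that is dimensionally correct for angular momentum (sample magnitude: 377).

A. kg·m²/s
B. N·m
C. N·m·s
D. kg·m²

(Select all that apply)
A, C

angular momentum has SI base units: kg * m^2 / s

Checking each option against kg * m^2 / s:
  A. kg·m²/s: ✓ matches
  B. N·m: ✗ does not match
  C. N·m·s: ✓ matches
  D. kg·m²: ✗ does not match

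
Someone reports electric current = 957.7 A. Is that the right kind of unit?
Yes

electric current has SI base units: A
A reduces to the same SI base units, so it is a valid unit for electric current.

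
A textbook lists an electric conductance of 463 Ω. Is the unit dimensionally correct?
No

electric conductance has SI base units: A^2 * s^3 / (kg * m^2)
Ω does NOT reduce to A^2 * s^3 / (kg * m^2); a valid unit for electric conductance would be e.g. S.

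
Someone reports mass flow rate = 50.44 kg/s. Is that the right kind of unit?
Yes

mass flow rate has SI base units: kg / s
kg/s reduces to the same SI base units, so it is a valid unit for mass flow rate.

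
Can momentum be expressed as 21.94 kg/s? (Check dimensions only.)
No

momentum has SI base units: kg * m / s
kg/s does NOT reduce to kg * m / s; a valid unit for momentum would be e.g. kg·m/s.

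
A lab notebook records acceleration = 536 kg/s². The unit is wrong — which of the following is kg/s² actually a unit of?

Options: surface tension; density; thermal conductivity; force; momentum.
surface tension

acceleration should have units dimensionally equivalent to m / s^2 (e.g. m/s²).
The given unit 'kg/s²' reduces to kg / s^2. Of the listed options, that is the dimensionality of surface tension.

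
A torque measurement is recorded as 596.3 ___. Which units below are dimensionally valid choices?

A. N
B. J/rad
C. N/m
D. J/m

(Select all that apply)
B

torque has SI base units: kg * m^2 / s^2

Checking each option against kg * m^2 / s^2:
  A. N: ✗ does not match
  B. J/rad: ✓ matches
  C. N/m: ✗ does not match
  D. J/m: ✗ does not match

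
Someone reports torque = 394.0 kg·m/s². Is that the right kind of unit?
No

torque has SI base units: kg * m^2 / s^2
kg·m/s² does NOT reduce to kg * m^2 / s^2; a valid unit for torque would be e.g. N·m.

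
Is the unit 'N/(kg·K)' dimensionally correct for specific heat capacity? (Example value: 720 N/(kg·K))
No

specific heat capacity has SI base units: m^2 / (s^2 * K)
N/(kg·K) does NOT reduce to m^2 / (s^2 * K); a valid unit for specific heat capacity would be e.g. J/(kg·K).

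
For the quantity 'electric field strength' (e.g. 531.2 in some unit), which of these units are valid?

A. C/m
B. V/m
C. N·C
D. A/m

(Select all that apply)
B

electric field strength has SI base units: kg * m / (A * s^3)

Checking each option against kg * m / (A * s^3):
  A. C/m: ✗ does not match
  B. V/m: ✓ matches
  C. N·C: ✗ does not match
  D. A/m: ✗ does not match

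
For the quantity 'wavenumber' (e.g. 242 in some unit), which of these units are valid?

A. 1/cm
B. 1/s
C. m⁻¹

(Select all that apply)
A, C

wavenumber has SI base units: 1 / m

Checking each option against 1 / m:
  A. 1/cm: ✓ matches
  B. 1/s: ✗ does not match
  C. m⁻¹: ✓ matches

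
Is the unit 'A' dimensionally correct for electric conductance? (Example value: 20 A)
No

electric conductance has SI base units: A^2 * s^3 / (kg * m^2)
A does NOT reduce to A^2 * s^3 / (kg * m^2); a valid unit for electric conductance would be e.g. S.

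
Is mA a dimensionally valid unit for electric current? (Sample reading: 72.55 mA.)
Yes

electric current has SI base units: A
mA reduces to the same SI base units, so it is a valid unit for electric current.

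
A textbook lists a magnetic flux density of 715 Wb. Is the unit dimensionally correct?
No

magnetic flux density has SI base units: kg / (A * s^2)
Wb does NOT reduce to kg / (A * s^2); a valid unit for magnetic flux density would be e.g. T.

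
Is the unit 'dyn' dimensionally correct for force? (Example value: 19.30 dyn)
Yes

force has SI base units: kg * m / s^2
dyn reduces to the same SI base units, so it is a valid unit for force.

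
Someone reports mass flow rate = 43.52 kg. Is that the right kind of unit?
No

mass flow rate has SI base units: kg / s
kg does NOT reduce to kg / s; a valid unit for mass flow rate would be e.g. kg/s.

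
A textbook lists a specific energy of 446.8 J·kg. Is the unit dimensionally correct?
No

specific energy has SI base units: m^2 / s^2
J·kg does NOT reduce to m^2 / s^2; a valid unit for specific energy would be e.g. J/kg.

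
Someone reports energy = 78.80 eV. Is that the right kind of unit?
Yes

energy has SI base units: kg * m^2 / s^2
eV reduces to the same SI base units, so it is a valid unit for energy.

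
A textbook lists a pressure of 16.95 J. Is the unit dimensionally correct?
No

pressure has SI base units: kg / (m * s^2)
J does NOT reduce to kg / (m * s^2); a valid unit for pressure would be e.g. Pa.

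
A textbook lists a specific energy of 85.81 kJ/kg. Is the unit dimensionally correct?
Yes

specific energy has SI base units: m^2 / s^2
kJ/kg reduces to the same SI base units, so it is a valid unit for specific energy.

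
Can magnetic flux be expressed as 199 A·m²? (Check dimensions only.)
No

magnetic flux has SI base units: kg * m^2 / (A * s^2)
A·m² does NOT reduce to kg * m^2 / (A * s^2); a valid unit for magnetic flux would be e.g. Wb.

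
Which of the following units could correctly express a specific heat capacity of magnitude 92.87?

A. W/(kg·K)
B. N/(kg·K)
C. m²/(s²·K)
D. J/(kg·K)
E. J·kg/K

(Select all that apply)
C, D

specific heat capacity has SI base units: m^2 / (s^2 * K)

Checking each option against m^2 / (s^2 * K):
  A. W/(kg·K): ✗ does not match
  B. N/(kg·K): ✗ does not match
  C. m²/(s²·K): ✓ matches
  D. J/(kg·K): ✓ matches
  E. J·kg/K: ✗ does not match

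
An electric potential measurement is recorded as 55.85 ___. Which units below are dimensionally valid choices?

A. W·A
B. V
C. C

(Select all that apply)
B

electric potential has SI base units: kg * m^2 / (A * s^3)

Checking each option against kg * m^2 / (A * s^3):
  A. W·A: ✗ does not match
  B. V: ✓ matches
  C. C: ✗ does not match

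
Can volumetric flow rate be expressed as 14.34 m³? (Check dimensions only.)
No

volumetric flow rate has SI base units: m^3 / s
m³ does NOT reduce to m^3 / s; a valid unit for volumetric flow rate would be e.g. m³/s.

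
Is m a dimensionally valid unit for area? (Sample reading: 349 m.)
No

area has SI base units: m^2
m does NOT reduce to m^2; a valid unit for area would be e.g. m².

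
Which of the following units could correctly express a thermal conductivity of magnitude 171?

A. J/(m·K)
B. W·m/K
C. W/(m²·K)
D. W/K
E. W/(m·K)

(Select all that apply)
E

thermal conductivity has SI base units: kg * m / (s^3 * K)

Checking each option against kg * m / (s^3 * K):
  A. J/(m·K): ✗ does not match
  B. W·m/K: ✗ does not match
  C. W/(m²·K): ✗ does not match
  D. W/K: ✗ does not match
  E. W/(m·K): ✓ matches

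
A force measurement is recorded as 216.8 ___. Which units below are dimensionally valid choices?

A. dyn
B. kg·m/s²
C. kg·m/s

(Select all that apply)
A, B

force has SI base units: kg * m / s^2

Checking each option against kg * m / s^2:
  A. dyn: ✓ matches
  B. kg·m/s²: ✓ matches
  C. kg·m/s: ✗ does not match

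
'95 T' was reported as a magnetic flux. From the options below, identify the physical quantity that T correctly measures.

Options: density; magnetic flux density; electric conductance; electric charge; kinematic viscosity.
magnetic flux density

magnetic flux should have units dimensionally equivalent to kg * m^2 / (A * s^2) (e.g. Wb).
The given unit 'T' reduces to kg / (A * s^2). Of the listed options, that is the dimensionality of magnetic flux density.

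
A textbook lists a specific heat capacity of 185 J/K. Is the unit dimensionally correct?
No

specific heat capacity has SI base units: m^2 / (s^2 * K)
J/K does NOT reduce to m^2 / (s^2 * K); a valid unit for specific heat capacity would be e.g. J/(kg·K).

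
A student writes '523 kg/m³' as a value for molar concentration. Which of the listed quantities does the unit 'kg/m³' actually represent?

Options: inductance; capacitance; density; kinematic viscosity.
density

molar concentration should have units dimensionally equivalent to mol / m^3 (e.g. mol/m³).
The given unit 'kg/m³' reduces to kg / m^3. Of the listed options, that is the dimensionality of density.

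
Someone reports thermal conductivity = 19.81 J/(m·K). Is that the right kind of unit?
No

thermal conductivity has SI base units: kg * m / (s^3 * K)
J/(m·K) does NOT reduce to kg * m / (s^3 * K); a valid unit for thermal conductivity would be e.g. W/(m·K).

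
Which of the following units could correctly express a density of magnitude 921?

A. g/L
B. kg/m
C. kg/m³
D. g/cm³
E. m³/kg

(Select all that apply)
A, C, D

density has SI base units: kg / m^3

Checking each option against kg / m^3:
  A. g/L: ✓ matches
  B. kg/m: ✗ does not match
  C. kg/m³: ✓ matches
  D. g/cm³: ✓ matches
  E. m³/kg: ✗ does not match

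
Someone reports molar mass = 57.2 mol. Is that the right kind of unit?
No

molar mass has SI base units: kg / mol
mol does NOT reduce to kg / mol; a valid unit for molar mass would be e.g. kg/mol.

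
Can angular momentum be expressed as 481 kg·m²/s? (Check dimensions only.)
Yes

angular momentum has SI base units: kg * m^2 / s
kg·m²/s reduces to the same SI base units, so it is a valid unit for angular momentum.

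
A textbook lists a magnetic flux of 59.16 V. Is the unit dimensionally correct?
No

magnetic flux has SI base units: kg * m^2 / (A * s^2)
V does NOT reduce to kg * m^2 / (A * s^2); a valid unit for magnetic flux would be e.g. Wb.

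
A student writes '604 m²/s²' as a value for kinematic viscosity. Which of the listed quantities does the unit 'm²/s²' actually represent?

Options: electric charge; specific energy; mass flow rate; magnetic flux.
specific energy

kinematic viscosity should have units dimensionally equivalent to m^2 / s (e.g. m²/s).
The given unit 'm²/s²' reduces to m^2 / s^2. Of the listed options, that is the dimensionality of specific energy.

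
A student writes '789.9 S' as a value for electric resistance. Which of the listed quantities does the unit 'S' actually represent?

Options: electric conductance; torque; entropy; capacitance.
electric conductance

electric resistance should have units dimensionally equivalent to kg * m^2 / (A^2 * s^3) (e.g. Ω).
The given unit 'S' reduces to A^2 * s^3 / (kg * m^2). Of the listed options, that is the dimensionality of electric conductance.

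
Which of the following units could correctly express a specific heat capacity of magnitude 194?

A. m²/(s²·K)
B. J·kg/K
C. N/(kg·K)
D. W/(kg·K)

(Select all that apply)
A

specific heat capacity has SI base units: m^2 / (s^2 * K)

Checking each option against m^2 / (s^2 * K):
  A. m²/(s²·K): ✓ matches
  B. J·kg/K: ✗ does not match
  C. N/(kg·K): ✗ does not match
  D. W/(kg·K): ✗ does not match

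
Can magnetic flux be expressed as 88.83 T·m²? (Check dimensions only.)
Yes

magnetic flux has SI base units: kg * m^2 / (A * s^2)
T·m² reduces to the same SI base units, so it is a valid unit for magnetic flux.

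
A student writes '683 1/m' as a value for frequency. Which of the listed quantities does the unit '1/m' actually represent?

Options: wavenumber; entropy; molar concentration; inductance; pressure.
wavenumber

frequency should have units dimensionally equivalent to 1 / s (e.g. Hz).
The given unit '1/m' reduces to 1 / m. Of the listed options, that is the dimensionality of wavenumber.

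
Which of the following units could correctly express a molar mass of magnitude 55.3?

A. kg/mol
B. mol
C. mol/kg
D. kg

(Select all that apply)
A

molar mass has SI base units: kg / mol

Checking each option against kg / mol:
  A. kg/mol: ✓ matches
  B. mol: ✗ does not match
  C. mol/kg: ✗ does not match
  D. kg: ✗ does not match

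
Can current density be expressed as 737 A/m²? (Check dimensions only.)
Yes

current density has SI base units: A / m^2
A/m² reduces to the same SI base units, so it is a valid unit for current density.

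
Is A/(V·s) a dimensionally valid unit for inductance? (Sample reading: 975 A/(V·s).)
No

inductance has SI base units: kg * m^2 / (A^2 * s^2)
A/(V·s) does NOT reduce to kg * m^2 / (A^2 * s^2); a valid unit for inductance would be e.g. H.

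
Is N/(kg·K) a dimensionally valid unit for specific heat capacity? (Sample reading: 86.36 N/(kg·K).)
No

specific heat capacity has SI base units: m^2 / (s^2 * K)
N/(kg·K) does NOT reduce to m^2 / (s^2 * K); a valid unit for specific heat capacity would be e.g. J/(kg·K).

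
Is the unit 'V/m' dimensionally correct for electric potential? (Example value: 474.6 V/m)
No

electric potential has SI base units: kg * m^2 / (A * s^3)
V/m does NOT reduce to kg * m^2 / (A * s^3); a valid unit for electric potential would be e.g. V.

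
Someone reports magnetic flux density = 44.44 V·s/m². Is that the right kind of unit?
Yes

magnetic flux density has SI base units: kg / (A * s^2)
V·s/m² reduces to the same SI base units, so it is a valid unit for magnetic flux density.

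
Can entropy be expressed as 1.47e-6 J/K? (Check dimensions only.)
Yes

entropy has SI base units: kg * m^2 / (s^2 * K)
J/K reduces to the same SI base units, so it is a valid unit for entropy.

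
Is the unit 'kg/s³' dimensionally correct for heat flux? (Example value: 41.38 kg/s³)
Yes

heat flux has SI base units: kg / s^3
kg/s³ reduces to the same SI base units, so it is a valid unit for heat flux.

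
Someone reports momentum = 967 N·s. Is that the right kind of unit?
Yes

momentum has SI base units: kg * m / s
N·s reduces to the same SI base units, so it is a valid unit for momentum.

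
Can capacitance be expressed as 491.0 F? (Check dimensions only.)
Yes

capacitance has SI base units: A^2 * s^4 / (kg * m^2)
F reduces to the same SI base units, so it is a valid unit for capacitance.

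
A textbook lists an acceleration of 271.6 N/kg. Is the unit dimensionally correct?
Yes

acceleration has SI base units: m / s^2
N/kg reduces to the same SI base units, so it is a valid unit for acceleration.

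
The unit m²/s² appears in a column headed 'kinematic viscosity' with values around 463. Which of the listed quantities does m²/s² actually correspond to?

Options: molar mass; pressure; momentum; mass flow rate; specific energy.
specific energy

kinematic viscosity should have units dimensionally equivalent to m^2 / s (e.g. m²/s).
The given unit 'm²/s²' reduces to m^2 / s^2. Of the listed options, that is the dimensionality of specific energy.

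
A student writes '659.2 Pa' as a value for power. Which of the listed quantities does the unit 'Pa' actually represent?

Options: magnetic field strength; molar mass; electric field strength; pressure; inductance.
pressure

power should have units dimensionally equivalent to kg * m^2 / s^3 (e.g. W).
The given unit 'Pa' reduces to kg / (m * s^2). Of the listed options, that is the dimensionality of pressure.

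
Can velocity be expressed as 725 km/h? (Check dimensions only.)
Yes

velocity has SI base units: m / s
km/h reduces to the same SI base units, so it is a valid unit for velocity.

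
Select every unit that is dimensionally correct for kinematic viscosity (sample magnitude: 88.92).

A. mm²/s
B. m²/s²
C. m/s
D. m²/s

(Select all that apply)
A, D

kinematic viscosity has SI base units: m^2 / s

Checking each option against m^2 / s:
  A. mm²/s: ✓ matches
  B. m²/s²: ✗ does not match
  C. m/s: ✗ does not match
  D. m²/s: ✓ matches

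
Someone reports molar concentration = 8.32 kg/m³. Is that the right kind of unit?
No

molar concentration has SI base units: mol / m^3
kg/m³ does NOT reduce to mol / m^3; a valid unit for molar concentration would be e.g. mol/m³.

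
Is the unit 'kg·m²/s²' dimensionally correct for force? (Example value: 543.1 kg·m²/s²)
No

force has SI base units: kg * m / s^2
kg·m²/s² does NOT reduce to kg * m / s^2; a valid unit for force would be e.g. N.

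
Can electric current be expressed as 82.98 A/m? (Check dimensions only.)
No

electric current has SI base units: A
A/m does NOT reduce to A; a valid unit for electric current would be e.g. A.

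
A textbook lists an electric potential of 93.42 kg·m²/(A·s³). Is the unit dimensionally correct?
Yes

electric potential has SI base units: kg * m^2 / (A * s^3)
kg·m²/(A·s³) reduces to the same SI base units, so it is a valid unit for electric potential.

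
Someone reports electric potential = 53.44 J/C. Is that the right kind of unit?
Yes

electric potential has SI base units: kg * m^2 / (A * s^3)
J/C reduces to the same SI base units, so it is a valid unit for electric potential.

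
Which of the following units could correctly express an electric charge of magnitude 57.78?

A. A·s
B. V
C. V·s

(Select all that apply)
A

electric charge has SI base units: A * s

Checking each option against A * s:
  A. A·s: ✓ matches
  B. V: ✗ does not match
  C. V·s: ✗ does not match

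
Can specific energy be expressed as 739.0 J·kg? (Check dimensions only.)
No

specific energy has SI base units: m^2 / s^2
J·kg does NOT reduce to m^2 / s^2; a valid unit for specific energy would be e.g. J/kg.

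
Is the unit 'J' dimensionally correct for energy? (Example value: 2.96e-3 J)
Yes

energy has SI base units: kg * m^2 / s^2
J reduces to the same SI base units, so it is a valid unit for energy.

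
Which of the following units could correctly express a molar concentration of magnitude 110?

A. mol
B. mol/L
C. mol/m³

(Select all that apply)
B, C

molar concentration has SI base units: mol / m^3

Checking each option against mol / m^3:
  A. mol: ✗ does not match
  B. mol/L: ✓ matches
  C. mol/m³: ✓ matches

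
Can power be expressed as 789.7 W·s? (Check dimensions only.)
No

power has SI base units: kg * m^2 / s^3
W·s does NOT reduce to kg * m^2 / s^3; a valid unit for power would be e.g. W.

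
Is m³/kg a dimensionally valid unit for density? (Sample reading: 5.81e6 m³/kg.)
No

density has SI base units: kg / m^3
m³/kg does NOT reduce to kg / m^3; a valid unit for density would be e.g. kg/m³.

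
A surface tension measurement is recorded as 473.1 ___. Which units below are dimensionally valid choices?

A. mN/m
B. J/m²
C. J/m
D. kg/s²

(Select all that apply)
A, B, D

surface tension has SI base units: kg / s^2

Checking each option against kg / s^2:
  A. mN/m: ✓ matches
  B. J/m²: ✓ matches
  C. J/m: ✗ does not match
  D. kg/s²: ✓ matches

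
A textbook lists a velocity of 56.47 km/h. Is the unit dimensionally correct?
Yes

velocity has SI base units: m / s
km/h reduces to the same SI base units, so it is a valid unit for velocity.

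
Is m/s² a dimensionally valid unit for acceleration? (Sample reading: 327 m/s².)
Yes

acceleration has SI base units: m / s^2
m/s² reduces to the same SI base units, so it is a valid unit for acceleration.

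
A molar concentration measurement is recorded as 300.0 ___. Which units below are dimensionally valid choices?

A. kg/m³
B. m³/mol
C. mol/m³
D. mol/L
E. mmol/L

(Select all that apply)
C, D, E

molar concentration has SI base units: mol / m^3

Checking each option against mol / m^3:
  A. kg/m³: ✗ does not match
  B. m³/mol: ✗ does not match
  C. mol/m³: ✓ matches
  D. mol/L: ✓ matches
  E. mmol/L: ✓ matches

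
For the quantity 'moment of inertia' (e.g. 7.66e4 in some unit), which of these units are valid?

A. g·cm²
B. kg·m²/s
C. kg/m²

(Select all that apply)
A

moment of inertia has SI base units: kg * m^2

Checking each option against kg * m^2:
  A. g·cm²: ✓ matches
  B. kg·m²/s: ✗ does not match
  C. kg/m²: ✗ does not match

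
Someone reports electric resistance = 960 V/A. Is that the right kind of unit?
Yes

electric resistance has SI base units: kg * m^2 / (A^2 * s^3)
V/A reduces to the same SI base units, so it is a valid unit for electric resistance.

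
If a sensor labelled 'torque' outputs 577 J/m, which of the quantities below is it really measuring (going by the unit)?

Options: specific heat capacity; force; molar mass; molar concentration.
force

torque should have units dimensionally equivalent to kg * m^2 / s^2 (e.g. N·m).
The given unit 'J/m' reduces to kg * m / s^2. Of the listed options, that is the dimensionality of force.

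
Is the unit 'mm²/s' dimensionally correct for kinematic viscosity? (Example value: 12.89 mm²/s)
Yes

kinematic viscosity has SI base units: m^2 / s
mm²/s reduces to the same SI base units, so it is a valid unit for kinematic viscosity.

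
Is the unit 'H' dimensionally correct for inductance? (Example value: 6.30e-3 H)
Yes

inductance has SI base units: kg * m^2 / (A^2 * s^2)
H reduces to the same SI base units, so it is a valid unit for inductance.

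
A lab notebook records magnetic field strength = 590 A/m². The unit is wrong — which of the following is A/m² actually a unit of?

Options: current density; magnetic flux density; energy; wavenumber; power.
current density

magnetic field strength should have units dimensionally equivalent to A / m (e.g. A/m).
The given unit 'A/m²' reduces to A / m^2. Of the listed options, that is the dimensionality of current density.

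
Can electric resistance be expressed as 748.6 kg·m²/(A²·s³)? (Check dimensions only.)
Yes

electric resistance has SI base units: kg * m^2 / (A^2 * s^3)
kg·m²/(A²·s³) reduces to the same SI base units, so it is a valid unit for electric resistance.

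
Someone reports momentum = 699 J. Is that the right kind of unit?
No

momentum has SI base units: kg * m / s
J does NOT reduce to kg * m / s; a valid unit for momentum would be e.g. kg·m/s.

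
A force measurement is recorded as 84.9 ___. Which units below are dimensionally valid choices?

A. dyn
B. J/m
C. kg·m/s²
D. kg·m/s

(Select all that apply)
A, B, C

force has SI base units: kg * m / s^2

Checking each option against kg * m / s^2:
  A. dyn: ✓ matches
  B. J/m: ✓ matches
  C. kg·m/s²: ✓ matches
  D. kg·m/s: ✗ does not match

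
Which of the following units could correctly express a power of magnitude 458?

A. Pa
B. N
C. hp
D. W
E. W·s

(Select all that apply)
C, D

power has SI base units: kg * m^2 / s^3

Checking each option against kg * m^2 / s^3:
  A. Pa: ✗ does not match
  B. N: ✗ does not match
  C. hp: ✓ matches
  D. W: ✓ matches
  E. W·s: ✗ does not match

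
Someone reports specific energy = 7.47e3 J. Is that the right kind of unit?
No

specific energy has SI base units: m^2 / s^2
J does NOT reduce to m^2 / s^2; a valid unit for specific energy would be e.g. J/kg.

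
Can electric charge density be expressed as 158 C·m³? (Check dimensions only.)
No

electric charge density has SI base units: A * s / m^3
C·m³ does NOT reduce to A * s / m^3; a valid unit for electric charge density would be e.g. C/m³.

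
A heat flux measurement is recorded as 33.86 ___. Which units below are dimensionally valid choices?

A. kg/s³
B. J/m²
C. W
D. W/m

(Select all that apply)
A

heat flux has SI base units: kg / s^3

Checking each option against kg / s^3:
  A. kg/s³: ✓ matches
  B. J/m²: ✗ does not match
  C. W: ✗ does not match
  D. W/m: ✗ does not match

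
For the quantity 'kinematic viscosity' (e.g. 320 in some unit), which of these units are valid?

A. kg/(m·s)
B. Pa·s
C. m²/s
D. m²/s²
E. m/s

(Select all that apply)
C

kinematic viscosity has SI base units: m^2 / s

Checking each option against m^2 / s:
  A. kg/(m·s): ✗ does not match
  B. Pa·s: ✗ does not match
  C. m²/s: ✓ matches
  D. m²/s²: ✗ does not match
  E. m/s: ✗ does not match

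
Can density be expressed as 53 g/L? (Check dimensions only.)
Yes

density has SI base units: kg / m^3
g/L reduces to the same SI base units, so it is a valid unit for density.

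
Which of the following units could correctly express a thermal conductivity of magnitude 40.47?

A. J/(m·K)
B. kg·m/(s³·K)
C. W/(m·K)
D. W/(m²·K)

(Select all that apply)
B, C

thermal conductivity has SI base units: kg * m / (s^3 * K)

Checking each option against kg * m / (s^3 * K):
  A. J/(m·K): ✗ does not match
  B. kg·m/(s³·K): ✓ matches
  C. W/(m·K): ✓ matches
  D. W/(m²·K): ✗ does not match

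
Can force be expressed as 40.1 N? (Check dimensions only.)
Yes

force has SI base units: kg * m / s^2
N reduces to the same SI base units, so it is a valid unit for force.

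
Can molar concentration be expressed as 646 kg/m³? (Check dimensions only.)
No

molar concentration has SI base units: mol / m^3
kg/m³ does NOT reduce to mol / m^3; a valid unit for molar concentration would be e.g. mol/m³.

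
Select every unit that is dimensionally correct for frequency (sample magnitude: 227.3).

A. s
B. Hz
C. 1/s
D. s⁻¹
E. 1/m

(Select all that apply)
B, C, D

frequency has SI base units: 1 / s

Checking each option against 1 / s:
  A. s: ✗ does not match
  B. Hz: ✓ matches
  C. 1/s: ✓ matches
  D. s⁻¹: ✓ matches
  E. 1/m: ✗ does not match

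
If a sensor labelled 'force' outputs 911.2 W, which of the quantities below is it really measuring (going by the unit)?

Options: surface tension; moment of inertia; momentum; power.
power

force should have units dimensionally equivalent to kg * m / s^2 (e.g. N).
The given unit 'W' reduces to kg * m^2 / s^3. Of the listed options, that is the dimensionality of power.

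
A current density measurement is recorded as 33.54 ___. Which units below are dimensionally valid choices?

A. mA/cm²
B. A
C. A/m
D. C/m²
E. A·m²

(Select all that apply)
A

current density has SI base units: A / m^2

Checking each option against A / m^2:
  A. mA/cm²: ✓ matches
  B. A: ✗ does not match
  C. A/m: ✗ does not match
  D. C/m²: ✗ does not match
  E. A·m²: ✗ does not match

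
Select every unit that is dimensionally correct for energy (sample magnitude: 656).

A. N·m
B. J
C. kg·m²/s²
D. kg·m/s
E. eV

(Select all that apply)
A, B, C, E

energy has SI base units: kg * m^2 / s^2

Checking each option against kg * m^2 / s^2:
  A. N·m: ✓ matches
  B. J: ✓ matches
  C. kg·m²/s²: ✓ matches
  D. kg·m/s: ✗ does not match
  E. eV: ✓ matches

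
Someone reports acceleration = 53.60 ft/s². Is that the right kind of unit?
Yes

acceleration has SI base units: m / s^2
ft/s² reduces to the same SI base units, so it is a valid unit for acceleration.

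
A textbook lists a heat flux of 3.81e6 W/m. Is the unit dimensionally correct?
No

heat flux has SI base units: kg / s^3
W/m does NOT reduce to kg / s^3; a valid unit for heat flux would be e.g. W/m².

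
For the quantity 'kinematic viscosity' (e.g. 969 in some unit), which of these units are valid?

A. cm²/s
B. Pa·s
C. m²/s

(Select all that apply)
A, C

kinematic viscosity has SI base units: m^2 / s

Checking each option against m^2 / s:
  A. cm²/s: ✓ matches
  B. Pa·s: ✗ does not match
  C. m²/s: ✓ matches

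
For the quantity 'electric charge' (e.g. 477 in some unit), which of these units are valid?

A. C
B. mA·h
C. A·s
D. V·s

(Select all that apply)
A, B, C

electric charge has SI base units: A * s

Checking each option against A * s:
  A. C: ✓ matches
  B. mA·h: ✓ matches
  C. A·s: ✓ matches
  D. V·s: ✗ does not match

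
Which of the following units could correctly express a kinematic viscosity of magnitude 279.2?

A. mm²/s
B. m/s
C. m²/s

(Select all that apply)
A, C

kinematic viscosity has SI base units: m^2 / s

Checking each option against m^2 / s:
  A. mm²/s: ✓ matches
  B. m/s: ✗ does not match
  C. m²/s: ✓ matches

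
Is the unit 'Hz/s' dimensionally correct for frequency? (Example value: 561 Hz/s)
No

frequency has SI base units: 1 / s
Hz/s does NOT reduce to 1 / s; a valid unit for frequency would be e.g. Hz.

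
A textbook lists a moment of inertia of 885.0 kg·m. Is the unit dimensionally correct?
No

moment of inertia has SI base units: kg * m^2
kg·m does NOT reduce to kg * m^2; a valid unit for moment of inertia would be e.g. kg·m².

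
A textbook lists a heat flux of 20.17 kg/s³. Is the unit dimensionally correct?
Yes

heat flux has SI base units: kg / s^3
kg/s³ reduces to the same SI base units, so it is a valid unit for heat flux.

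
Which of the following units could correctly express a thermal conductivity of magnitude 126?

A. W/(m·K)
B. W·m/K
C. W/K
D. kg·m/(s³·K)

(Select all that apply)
A, D

thermal conductivity has SI base units: kg * m / (s^3 * K)

Checking each option against kg * m / (s^3 * K):
  A. W/(m·K): ✓ matches
  B. W·m/K: ✗ does not match
  C. W/K: ✗ does not match
  D. kg·m/(s³·K): ✓ matches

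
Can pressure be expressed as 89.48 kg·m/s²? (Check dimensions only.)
No

pressure has SI base units: kg / (m * s^2)
kg·m/s² does NOT reduce to kg / (m * s^2); a valid unit for pressure would be e.g. Pa.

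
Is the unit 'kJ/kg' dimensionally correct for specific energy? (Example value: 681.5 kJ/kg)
Yes

specific energy has SI base units: m^2 / s^2
kJ/kg reduces to the same SI base units, so it is a valid unit for specific energy.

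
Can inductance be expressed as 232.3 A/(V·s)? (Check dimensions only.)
No

inductance has SI base units: kg * m^2 / (A^2 * s^2)
A/(V·s) does NOT reduce to kg * m^2 / (A^2 * s^2); a valid unit for inductance would be e.g. H.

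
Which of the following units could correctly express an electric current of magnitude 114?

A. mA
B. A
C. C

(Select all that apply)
A, B

electric current has SI base units: A

Checking each option against A:
  A. mA: ✓ matches
  B. A: ✓ matches
  C. C: ✗ does not match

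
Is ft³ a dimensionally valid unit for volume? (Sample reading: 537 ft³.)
Yes

volume has SI base units: m^3
ft³ reduces to the same SI base units, so it is a valid unit for volume.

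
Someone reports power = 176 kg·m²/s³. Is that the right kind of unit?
Yes

power has SI base units: kg * m^2 / s^3
kg·m²/s³ reduces to the same SI base units, so it is a valid unit for power.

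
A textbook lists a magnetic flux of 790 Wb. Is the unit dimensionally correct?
Yes

magnetic flux has SI base units: kg * m^2 / (A * s^2)
Wb reduces to the same SI base units, so it is a valid unit for magnetic flux.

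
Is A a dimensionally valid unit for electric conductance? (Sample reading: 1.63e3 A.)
No

electric conductance has SI base units: A^2 * s^3 / (kg * m^2)
A does NOT reduce to A^2 * s^3 / (kg * m^2); a valid unit for electric conductance would be e.g. S.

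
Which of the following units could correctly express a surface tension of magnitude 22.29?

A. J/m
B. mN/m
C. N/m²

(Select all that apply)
B

surface tension has SI base units: kg / s^2

Checking each option against kg / s^2:
  A. J/m: ✗ does not match
  B. mN/m: ✓ matches
  C. N/m²: ✗ does not match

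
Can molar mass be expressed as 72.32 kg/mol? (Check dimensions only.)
Yes

molar mass has SI base units: kg / mol
kg/mol reduces to the same SI base units, so it is a valid unit for molar mass.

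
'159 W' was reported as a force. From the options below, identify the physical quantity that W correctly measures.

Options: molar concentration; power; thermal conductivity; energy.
power

force should have units dimensionally equivalent to kg * m / s^2 (e.g. N).
The given unit 'W' reduces to kg * m^2 / s^3. Of the listed options, that is the dimensionality of power.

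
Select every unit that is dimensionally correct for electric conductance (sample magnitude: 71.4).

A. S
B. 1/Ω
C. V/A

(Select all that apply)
A, B

electric conductance has SI base units: A^2 * s^3 / (kg * m^2)

Checking each option against A^2 * s^3 / (kg * m^2):
  A. S: ✓ matches
  B. 1/Ω: ✓ matches
  C. V/A: ✗ does not match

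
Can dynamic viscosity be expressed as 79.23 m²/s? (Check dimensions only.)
No

dynamic viscosity has SI base units: kg / (m * s)
m²/s does NOT reduce to kg / (m * s); a valid unit for dynamic viscosity would be e.g. Pa·s.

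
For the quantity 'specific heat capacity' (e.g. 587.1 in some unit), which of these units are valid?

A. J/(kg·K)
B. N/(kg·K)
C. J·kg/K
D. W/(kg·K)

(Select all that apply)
A

specific heat capacity has SI base units: m^2 / (s^2 * K)

Checking each option against m^2 / (s^2 * K):
  A. J/(kg·K): ✓ matches
  B. N/(kg·K): ✗ does not match
  C. J·kg/K: ✗ does not match
  D. W/(kg·K): ✗ does not match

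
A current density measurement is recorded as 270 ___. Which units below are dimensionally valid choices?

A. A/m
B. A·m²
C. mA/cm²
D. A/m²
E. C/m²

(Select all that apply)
C, D

current density has SI base units: A / m^2

Checking each option against A / m^2:
  A. A/m: ✗ does not match
  B. A·m²: ✗ does not match
  C. mA/cm²: ✓ matches
  D. A/m²: ✓ matches
  E. C/m²: ✗ does not match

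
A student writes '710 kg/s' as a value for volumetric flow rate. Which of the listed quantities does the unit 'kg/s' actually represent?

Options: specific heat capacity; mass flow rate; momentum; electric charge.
mass flow rate

volumetric flow rate should have units dimensionally equivalent to m^3 / s (e.g. m³/s).
The given unit 'kg/s' reduces to kg / s. Of the listed options, that is the dimensionality of mass flow rate.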